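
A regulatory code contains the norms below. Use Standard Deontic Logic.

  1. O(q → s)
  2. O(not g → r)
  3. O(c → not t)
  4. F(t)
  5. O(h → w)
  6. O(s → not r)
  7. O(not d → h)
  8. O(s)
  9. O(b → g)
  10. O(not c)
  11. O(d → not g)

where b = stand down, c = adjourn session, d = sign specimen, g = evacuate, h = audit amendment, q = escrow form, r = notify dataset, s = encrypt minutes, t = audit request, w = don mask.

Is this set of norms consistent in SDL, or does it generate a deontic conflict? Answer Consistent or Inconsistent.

Premise 3 is O(c → not t); even if O(not t) held, inferring O(c) would be affirming the consequent — invalid.
So O(c) is not derivable, and the apparent clash with O(not c) does not arise.
A world satisfying every obligation exists (e.g. b=false, c=false, d=false, g=true, h=true, q=false, r=false, s=true, t=false, w=true); no atom is both obligatory and forbidden, so the set is consistent.

Consistent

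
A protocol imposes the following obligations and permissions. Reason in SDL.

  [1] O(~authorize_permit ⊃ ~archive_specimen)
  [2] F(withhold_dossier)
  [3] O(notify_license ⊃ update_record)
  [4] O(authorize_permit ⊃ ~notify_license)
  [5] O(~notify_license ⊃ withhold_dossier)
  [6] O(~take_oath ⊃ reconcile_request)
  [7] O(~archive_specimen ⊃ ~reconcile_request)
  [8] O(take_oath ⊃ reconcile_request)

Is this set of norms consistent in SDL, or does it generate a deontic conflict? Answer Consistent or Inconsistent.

Premises 8 and 6 cover both cases: O(take_oath ⊃ reconcile_request) and O(~take_oath ⊃ reconcile_request). Since take_oath ∨ ~take_oath is a tautology, O(reconcile_request) follows.
Premise 7, O(~archive_specimen ⊃ ~reconcile_request), contraposes to O(reconcile_request ⊃ archive_specimen); with O(reconcile_request) we get O(archive_specimen).
Premise 1, O(~authorize_permit ⊃ ~archive_specimen), contraposes to O(archive_specimen ⊃ authorize_permit); with O(archive_specimen) we get O(authorize_permit).
Applying K to premise 4 (O(authorize_permit ⊃ ~notify_license)) and O(authorize_permit) yields O(~notify_license).
Applying K to premise 5 (O(~notify_license ⊃ withhold_dossier)) and O(~notify_license) yields O(withhold_dossier).
Yet premise 2 is F(withhold_dossier), i.e. O(~withhold_dossier).
We now have both O(withhold_dossier) and O(~withhold_dossier) — withhold_dossier is simultaneously obligatory and forbidden, violating the D-axiom.

Inconsistent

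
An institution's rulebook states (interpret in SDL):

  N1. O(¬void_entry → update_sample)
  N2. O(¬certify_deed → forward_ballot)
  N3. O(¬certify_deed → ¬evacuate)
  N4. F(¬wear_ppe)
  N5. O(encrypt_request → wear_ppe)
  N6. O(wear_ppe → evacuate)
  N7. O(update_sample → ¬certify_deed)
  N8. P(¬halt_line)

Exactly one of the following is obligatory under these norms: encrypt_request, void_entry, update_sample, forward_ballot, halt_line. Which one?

void_entry

F(¬wear_ppe) at premise 4 means O(wear_ppe).
From O(wear_ppe) and premise 6, O(wear_ppe → evacuate), we obtain O(evacuate).
Premise 3 is O(¬certify_deed → ¬evacuate); contrapositively O(evacuate → certify_deed). Since O(evacuate) holds, K gives O(certify_deed).
Premise 7 is O(update_sample → ¬certify_deed); contrapositively O(certify_deed → ¬update_sample). Since O(certify_deed) holds, K gives O(¬update_sample).
The contrapositive of premise 1 (O(¬void_entry → update_sample)) is O(¬update_sample → void_entry), and O(¬update_sample) is already established, so O(void_entry).
So O(void_entry) holds — void_entry is obligatory. None of the other listed options is made obligatory by any chain of premises.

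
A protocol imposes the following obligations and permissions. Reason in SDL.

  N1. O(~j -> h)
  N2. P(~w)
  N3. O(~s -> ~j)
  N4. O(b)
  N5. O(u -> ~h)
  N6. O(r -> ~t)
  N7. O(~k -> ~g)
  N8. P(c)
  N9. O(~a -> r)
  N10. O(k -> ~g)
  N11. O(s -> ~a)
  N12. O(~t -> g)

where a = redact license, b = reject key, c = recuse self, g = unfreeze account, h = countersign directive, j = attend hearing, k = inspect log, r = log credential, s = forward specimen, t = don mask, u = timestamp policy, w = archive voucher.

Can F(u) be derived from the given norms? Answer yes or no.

Premises 10 and 7 are O(k -> ~g) and O(~k -> ~g); every ideal world satisfies k or ~k, so in either case ~g holds — hence O(~g).
Premise 12 is O(~t -> g); contrapositively O(~g -> t). Since O(~g) holds, K gives O(t).
Premise 6 is O(r -> ~t); contrapositively O(t -> ~r). Since O(t) holds, K gives O(~r).
The contrapositive of premise 9 (O(~a -> r)) is O(~r -> a), and O(~r) is already established, so O(a).
Premise 11 is O(s -> ~a); contrapositively O(a -> ~s). Since O(a) holds, K gives O(~s).
Applying K to premise 3 (O(~s -> ~j)) and O(~s) yields O(~j).
Premise 1 is O(~j -> h); since O(~j), deontic closure gives O(h).
Premise 5 is O(u -> ~h); contrapositively O(h -> ~u). Since O(h) holds, K gives O(~u).
Premises 2, 4, 8 do not contribute to this derivation.
So O(~u) holds, i.e. F(u). The claim follows.

Yes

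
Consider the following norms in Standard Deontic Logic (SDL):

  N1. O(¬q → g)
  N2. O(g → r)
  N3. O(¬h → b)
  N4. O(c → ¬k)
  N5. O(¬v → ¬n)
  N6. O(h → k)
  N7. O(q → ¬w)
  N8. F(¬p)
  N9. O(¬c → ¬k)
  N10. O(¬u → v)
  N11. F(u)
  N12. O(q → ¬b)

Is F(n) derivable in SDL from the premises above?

Premise 5 is O(¬v → ¬n), but O(¬v) is not derivable from the premises, so it does not yield O(¬n).
No other premise forces O(¬n). An ideal world satisfying every premise can still have n true, so F(n) is not derivable.

No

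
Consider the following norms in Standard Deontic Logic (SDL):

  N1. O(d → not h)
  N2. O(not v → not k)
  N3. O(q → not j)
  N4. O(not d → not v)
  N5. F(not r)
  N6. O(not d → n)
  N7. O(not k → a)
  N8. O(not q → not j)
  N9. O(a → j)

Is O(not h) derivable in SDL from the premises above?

Yes

Premises 3 and 8 cover both cases: O(q → not j) and O(not q → not j). Since q ∨ not q is a tautology, O(not j) follows.
Premise 9, O(a → j), contraposes to O(not j → not a); with O(not j) we get O(not a).
Premise 7 is O(not k → a); contrapositively O(not a → k). Since O(not a) holds, K gives O(k).
Premise 2, O(not v → not k), contraposes to O(k → v); with O(k) we get O(v).
The contrapositive of premise 4 (O(not d → not v)) is O(v → d), and O(v) is already established, so O(d).
With premise 1, O(d → not h), the K-axiom yields O(not h).
Premises 5, 6 do not contribute to this derivation.
So O(not h) follows.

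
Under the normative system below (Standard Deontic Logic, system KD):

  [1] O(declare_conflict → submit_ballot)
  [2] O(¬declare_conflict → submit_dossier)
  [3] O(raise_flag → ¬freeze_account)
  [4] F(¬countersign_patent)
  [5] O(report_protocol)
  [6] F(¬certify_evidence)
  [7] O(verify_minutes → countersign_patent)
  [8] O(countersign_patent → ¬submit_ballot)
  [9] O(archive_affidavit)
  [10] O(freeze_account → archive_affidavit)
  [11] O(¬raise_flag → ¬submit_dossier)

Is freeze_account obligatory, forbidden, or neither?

Forbidden

Premise 4, F(¬countersign_patent), is equivalent to O(countersign_patent).
Premise 8 is O(countersign_patent → ¬submit_ballot); since O(countersign_patent), deontic closure gives O(¬submit_ballot).
Premise 1 is O(declare_conflict → submit_ballot); contrapositively O(¬submit_ballot → ¬declare_conflict). Since O(¬submit_ballot) holds, K gives O(¬declare_conflict).
With premise 2, O(¬declare_conflict → submit_dossier), the K-axiom yields O(submit_dossier).
Premise 11, O(¬raise_flag → ¬submit_dossier), contraposes to O(submit_dossier → raise_flag); with O(submit_dossier) we get O(raise_flag).
With premise 3, O(raise_flag → ¬freeze_account), the K-axiom yields O(¬freeze_account).
Premises 5, 6, 7, 9, 10 do not contribute to this derivation.
Thus O(¬freeze_account), which is F(freeze_account): freeze_account is forbidden.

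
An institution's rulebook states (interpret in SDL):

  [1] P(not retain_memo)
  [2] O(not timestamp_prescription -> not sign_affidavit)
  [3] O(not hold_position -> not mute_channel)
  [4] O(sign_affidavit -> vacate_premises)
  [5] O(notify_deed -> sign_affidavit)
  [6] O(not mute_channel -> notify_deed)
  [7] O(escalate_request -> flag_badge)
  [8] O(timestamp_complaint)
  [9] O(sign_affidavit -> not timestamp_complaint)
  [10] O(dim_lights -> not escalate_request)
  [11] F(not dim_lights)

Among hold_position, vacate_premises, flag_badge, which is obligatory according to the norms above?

hold_position

Premise 8 states O(timestamp_complaint) outright.
Premise 9 is O(sign_affidavit -> not timestamp_complaint); contrapositively O(timestamp_complaint -> not sign_affidavit). Since O(timestamp_complaint) holds, K gives O(not sign_affidavit).
Premise 5, O(notify_deed -> sign_affidavit), contraposes to O(not sign_affidavit -> not notify_deed); with O(not sign_affidavit) we get O(not notify_deed).
Premise 6, O(not mute_channel -> notify_deed), contraposes to O(not notify_deed -> mute_channel); with O(not notify_deed) we get O(mute_channel).
Premise 3 is O(not hold_position -> not mute_channel); contrapositively O(mute_channel -> hold_position). Since O(mute_channel) holds, K gives O(hold_position).
So O(hold_position) holds — hold_position is obligatory. None of the other listed options is made obligatory by any chain of premises.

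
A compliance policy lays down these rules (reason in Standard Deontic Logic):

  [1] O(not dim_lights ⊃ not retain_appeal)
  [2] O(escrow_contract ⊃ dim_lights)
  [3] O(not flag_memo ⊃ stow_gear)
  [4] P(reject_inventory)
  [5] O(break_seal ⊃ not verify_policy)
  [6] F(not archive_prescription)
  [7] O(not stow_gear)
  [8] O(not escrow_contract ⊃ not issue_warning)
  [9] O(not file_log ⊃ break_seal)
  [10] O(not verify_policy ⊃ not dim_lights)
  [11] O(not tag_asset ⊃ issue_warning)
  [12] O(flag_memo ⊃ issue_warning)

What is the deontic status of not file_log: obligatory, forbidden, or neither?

Forbidden

From premise 7 we have O(not stow_gear).
The contrapositive of premise 3 (O(not flag_memo ⊃ stow_gear)) is O(not stow_gear ⊃ flag_memo), and O(not stow_gear) is already established, so O(flag_memo).
From O(flag_memo) and premise 12, O(flag_memo ⊃ issue_warning), we obtain O(issue_warning).
Premise 8, O(not escrow_contract ⊃ not issue_warning), contraposes to O(issue_warning ⊃ escrow_contract); with O(issue_warning) we get O(escrow_contract).
Applying K to premise 2 (O(escrow_contract ⊃ dim_lights)) and O(escrow_contract) yields O(dim_lights).
Premise 10 is O(not verify_policy ⊃ not dim_lights); contrapositively O(dim_lights ⊃ verify_policy). Since O(dim_lights) holds, K gives O(verify_policy).
Premise 5, O(break_seal ⊃ not verify_policy), contraposes to O(verify_policy ⊃ not break_seal); with O(verify_policy) we get O(not break_seal).
The contrapositive of premise 9 (O(not file_log ⊃ break_seal)) is O(not break_seal ⊃ file_log), and O(not break_seal) is already established, so O(file_log).
Premises 1, 4, 6, 11 do not contribute to this derivation.
Thus O(file_log), which is F(not file_log): not file_log is forbidden.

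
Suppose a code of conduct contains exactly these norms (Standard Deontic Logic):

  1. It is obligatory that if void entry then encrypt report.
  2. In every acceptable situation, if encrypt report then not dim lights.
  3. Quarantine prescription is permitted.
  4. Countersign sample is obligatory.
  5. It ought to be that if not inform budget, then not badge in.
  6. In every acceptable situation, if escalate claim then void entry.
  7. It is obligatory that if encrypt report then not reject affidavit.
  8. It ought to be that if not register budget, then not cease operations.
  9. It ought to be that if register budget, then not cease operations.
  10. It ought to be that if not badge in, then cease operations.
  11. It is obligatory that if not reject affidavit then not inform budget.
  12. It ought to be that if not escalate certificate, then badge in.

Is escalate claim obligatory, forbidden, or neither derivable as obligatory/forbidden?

Premises 8 and 9 are O(¬register_budget → ¬cease_operations) and O(register_budget → ¬cease_operations); every ideal world satisfies ¬register_budget or register_budget, so in either case ¬cease_operations holds — hence O(¬cease_operations).
Premise 10, O(¬badge_in → cease_operations), contraposes to O(¬cease_operations → badge_in); with O(¬cease_operations) we get O(badge_in).
The contrapositive of premise 5 (O(¬inform_budget → ¬badge_in)) is O(badge_in → inform_budget), and O(badge_in) is already established, so O(inform_budget).
Premise 11 is O(¬reject_affidavit → ¬inform_budget); contrapositively O(inform_budget → reject_affidavit). Since O(inform_budget) holds, K gives O(reject_affidavit).
Premise 7 is O(encrypt_report → ¬reject_affidavit); contrapositively O(reject_affidavit → ¬encrypt_report). Since O(reject_affidavit) holds, K gives O(¬encrypt_report).
Premise 1, O(void_entry → encrypt_report), contraposes to O(¬encrypt_report → ¬void_entry); with O(¬encrypt_report) we get O(¬void_entry).
Premise 6, O(escalate_claim → void_entry), contraposes to O(¬void_entry → ¬escalate_claim); with O(¬void_entry) we get O(¬escalate_claim).
Premises 2, 3, 4, 12 do not contribute to this derivation.
Thus O(¬escalate_claim), which is F(escalate_claim): escalate_claim is forbidden.

Forbidden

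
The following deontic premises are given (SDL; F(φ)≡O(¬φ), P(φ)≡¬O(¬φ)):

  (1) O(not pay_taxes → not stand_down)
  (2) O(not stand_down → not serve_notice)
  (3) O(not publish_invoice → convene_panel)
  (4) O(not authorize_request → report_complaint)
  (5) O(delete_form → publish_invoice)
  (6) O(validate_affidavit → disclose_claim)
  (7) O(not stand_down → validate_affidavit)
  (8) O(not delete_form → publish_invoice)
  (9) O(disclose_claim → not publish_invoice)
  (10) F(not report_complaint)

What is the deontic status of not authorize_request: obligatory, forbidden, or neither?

Premise 4 is O(not authorize_request → report_complaint); even if O(report_complaint) held, inferring O(not authorize_request) would be affirming the consequent — invalid.
No premise or chain of K-axiom applications forces O(not authorize_request), and none forces O(authorize_request). So not authorize_request is neither obligatory nor forbidden under these norms.

Neither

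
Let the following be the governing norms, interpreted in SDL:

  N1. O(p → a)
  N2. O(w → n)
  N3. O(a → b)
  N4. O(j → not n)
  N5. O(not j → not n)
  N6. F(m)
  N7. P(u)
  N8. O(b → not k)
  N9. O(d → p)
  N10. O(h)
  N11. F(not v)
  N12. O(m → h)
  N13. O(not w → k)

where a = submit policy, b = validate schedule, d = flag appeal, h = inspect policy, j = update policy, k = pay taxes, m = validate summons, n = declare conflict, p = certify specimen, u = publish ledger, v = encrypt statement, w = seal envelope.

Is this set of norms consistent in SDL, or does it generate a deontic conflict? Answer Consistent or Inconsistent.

Consistent

Premise 12 is O(m → h); even if O(h) held, inferring O(m) would be affirming the consequent — invalid.
So O(m) is not derivable, and the apparent clash with O(not m) does not arise.
A world satisfying every obligation exists (e.g. a=false, b=false, d=false, h=true, j=false, k=true, m=false, n=false, p=false, u=false, v=true, w=false); no atom is both obligatory and forbidden, so the set is consistent.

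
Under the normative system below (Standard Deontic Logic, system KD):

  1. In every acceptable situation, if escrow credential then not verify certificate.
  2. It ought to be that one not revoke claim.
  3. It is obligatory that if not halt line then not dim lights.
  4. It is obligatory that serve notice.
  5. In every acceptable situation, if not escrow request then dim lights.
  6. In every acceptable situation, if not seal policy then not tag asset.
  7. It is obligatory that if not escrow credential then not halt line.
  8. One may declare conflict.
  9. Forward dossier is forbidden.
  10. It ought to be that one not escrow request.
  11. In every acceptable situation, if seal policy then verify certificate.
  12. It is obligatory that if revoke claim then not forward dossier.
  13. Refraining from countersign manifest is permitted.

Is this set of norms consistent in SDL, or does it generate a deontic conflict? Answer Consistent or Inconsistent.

Premise 12 is O(revoke_claim → ¬forward_dossier); even if O(¬forward_dossier) held, inferring O(revoke_claim) would be affirming the consequent — invalid.
So O(revoke_claim) is not derivable, and the apparent clash with O(¬revoke_claim) does not arise.
A world satisfying every obligation exists (e.g. countersign_manifest=false, declare_conflict=false, dim_lights=true, escrow_credential=true, escrow_request=false, forward_dossier=false, halt_line=true, revoke_claim=false, seal_policy=false, serve_notice=true, tag_asset=false, verify_certificate=false); no atom is both obligatory and forbidden, so the set is consistent.

Consistent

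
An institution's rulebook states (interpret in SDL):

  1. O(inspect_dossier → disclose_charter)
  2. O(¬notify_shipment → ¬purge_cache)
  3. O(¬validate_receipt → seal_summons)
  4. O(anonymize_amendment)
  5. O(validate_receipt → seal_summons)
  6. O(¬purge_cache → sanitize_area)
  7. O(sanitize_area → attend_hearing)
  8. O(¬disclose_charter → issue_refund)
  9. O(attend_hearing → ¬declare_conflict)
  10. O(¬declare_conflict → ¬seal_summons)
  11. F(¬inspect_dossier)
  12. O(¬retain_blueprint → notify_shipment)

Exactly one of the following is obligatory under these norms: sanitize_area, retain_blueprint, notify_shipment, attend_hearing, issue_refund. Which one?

notify_shipment

Premises 3 and 5 are O(¬validate_receipt → seal_summons) and O(validate_receipt → seal_summons); every ideal world satisfies ¬validate_receipt or validate_receipt, so in either case seal_summons holds — hence O(seal_summons).
The contrapositive of premise 10 (O(¬declare_conflict → ¬seal_summons)) is O(seal_summons → declare_conflict), and O(seal_summons) is already established, so O(declare_conflict).
Premise 9, O(attend_hearing → ¬declare_conflict), contraposes to O(declare_conflict → ¬attend_hearing); with O(declare_conflict) we get O(¬attend_hearing).
The contrapositive of premise 7 (O(sanitize_area → attend_hearing)) is O(¬attend_hearing → ¬sanitize_area), and O(¬attend_hearing) is already established, so O(¬sanitize_area).
Premise 6 is O(¬purge_cache → sanitize_area); contrapositively O(¬sanitize_area → purge_cache). Since O(¬sanitize_area) holds, K gives O(purge_cache).
The contrapositive of premise 2 (O(¬notify_shipment → ¬purge_cache)) is O(purge_cache → notify_shipment), and O(purge_cache) is already established, so O(notify_shipment).
So O(notify_shipment) holds — notify_shipment is obligatory. None of the other listed options is made obligatory by any chain of premises.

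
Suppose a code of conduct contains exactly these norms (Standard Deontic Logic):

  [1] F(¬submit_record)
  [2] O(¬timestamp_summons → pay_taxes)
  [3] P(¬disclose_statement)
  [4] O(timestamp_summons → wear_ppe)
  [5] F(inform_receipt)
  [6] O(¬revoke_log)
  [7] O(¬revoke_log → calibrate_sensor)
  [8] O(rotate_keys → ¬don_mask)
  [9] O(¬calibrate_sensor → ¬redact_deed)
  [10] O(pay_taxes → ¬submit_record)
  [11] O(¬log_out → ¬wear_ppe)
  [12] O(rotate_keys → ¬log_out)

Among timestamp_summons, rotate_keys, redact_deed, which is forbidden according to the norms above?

rotate_keys

Premise 1 is F(¬submit_record), i.e. O(submit_record).
Premise 10, O(pay_taxes → ¬submit_record), contraposes to O(submit_record → ¬pay_taxes); with O(submit_record) we get O(¬pay_taxes).
Premise 2 is O(¬timestamp_summons → pay_taxes); contrapositively O(¬pay_taxes → timestamp_summons). Since O(¬pay_taxes) holds, K gives O(timestamp_summons).
With premise 4, O(timestamp_summons → wear_ppe), the K-axiom yields O(wear_ppe).
Premise 11 is O(¬log_out → ¬wear_ppe); contrapositively O(wear_ppe → log_out). Since O(wear_ppe) holds, K gives O(log_out).
Premise 12 is O(rotate_keys → ¬log_out); contrapositively O(log_out → ¬rotate_keys). Since O(log_out) holds, K gives O(¬rotate_keys).
So O(¬rotate_keys) holds, i.e. rotate_keys is forbidden. None of the other listed options is forbidden under the premises.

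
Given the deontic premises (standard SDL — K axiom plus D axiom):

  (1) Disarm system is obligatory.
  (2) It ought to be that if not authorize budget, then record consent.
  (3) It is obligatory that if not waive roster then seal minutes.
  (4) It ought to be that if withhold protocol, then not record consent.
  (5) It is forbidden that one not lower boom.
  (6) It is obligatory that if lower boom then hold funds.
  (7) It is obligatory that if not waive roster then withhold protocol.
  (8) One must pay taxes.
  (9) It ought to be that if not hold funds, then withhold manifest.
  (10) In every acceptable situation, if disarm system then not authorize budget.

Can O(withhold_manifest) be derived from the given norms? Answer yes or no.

No

Premise 9 is O(¬hold_funds → withhold_manifest), but O(¬hold_funds) is not derivable from the premises, so it does not yield O(withhold_manifest).
No other premise forces O(withhold_manifest). An ideal world satisfying every premise can still have withhold_manifest false, so O(withhold_manifest) is not derivable.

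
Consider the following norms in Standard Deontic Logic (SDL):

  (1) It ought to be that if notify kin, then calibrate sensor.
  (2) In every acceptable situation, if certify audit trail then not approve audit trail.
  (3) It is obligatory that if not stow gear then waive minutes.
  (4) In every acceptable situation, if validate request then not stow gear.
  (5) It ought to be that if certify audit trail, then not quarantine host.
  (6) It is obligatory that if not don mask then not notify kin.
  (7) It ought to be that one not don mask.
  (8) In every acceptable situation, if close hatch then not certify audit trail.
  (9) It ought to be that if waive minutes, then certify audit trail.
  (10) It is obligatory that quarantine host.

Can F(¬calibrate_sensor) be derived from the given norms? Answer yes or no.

Premise 1 is O(notify_kin → calibrate_sensor), but O(notify_kin) is not derivable from the premises, so it does not yield O(calibrate_sensor).
No other premise forces O(calibrate_sensor). An ideal world satisfying every premise can still have ¬calibrate_sensor true, so F(¬calibrate_sensor) is not derivable.

No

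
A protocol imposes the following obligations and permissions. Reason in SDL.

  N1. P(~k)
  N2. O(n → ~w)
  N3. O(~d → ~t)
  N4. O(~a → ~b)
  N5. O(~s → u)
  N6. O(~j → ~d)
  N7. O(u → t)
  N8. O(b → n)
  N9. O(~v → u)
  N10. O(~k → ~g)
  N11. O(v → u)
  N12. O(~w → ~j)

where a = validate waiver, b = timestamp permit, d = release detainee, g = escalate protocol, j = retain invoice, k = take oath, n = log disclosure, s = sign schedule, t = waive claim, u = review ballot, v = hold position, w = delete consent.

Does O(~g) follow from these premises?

Premise 10 is O(~k → ~g), but O(~k) is not derivable from the premises (the permission P(~k) asserts only ~O(k), not O(~k)), so it does not yield O(~g).
No other premise forces O(~g). An ideal world satisfying every premise can still have ~g false, so O(~g) is not derivable.

No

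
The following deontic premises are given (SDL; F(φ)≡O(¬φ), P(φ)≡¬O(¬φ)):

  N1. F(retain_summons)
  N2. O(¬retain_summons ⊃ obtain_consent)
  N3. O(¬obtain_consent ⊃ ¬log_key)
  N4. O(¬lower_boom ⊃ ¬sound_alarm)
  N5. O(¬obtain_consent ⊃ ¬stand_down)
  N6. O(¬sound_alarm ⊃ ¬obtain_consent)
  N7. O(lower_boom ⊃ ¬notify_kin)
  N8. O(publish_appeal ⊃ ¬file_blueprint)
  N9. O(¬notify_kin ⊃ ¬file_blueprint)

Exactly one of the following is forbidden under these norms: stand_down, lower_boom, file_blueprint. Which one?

F(retain_summons) at premise 1 means O(¬retain_summons).
With premise 2, O(¬retain_summons ⊃ obtain_consent), the K-axiom yields O(obtain_consent).
Premise 6 is O(¬sound_alarm ⊃ ¬obtain_consent); contrapositively O(obtain_consent ⊃ sound_alarm). Since O(obtain_consent) holds, K gives O(sound_alarm).
Premise 4, O(¬lower_boom ⊃ ¬sound_alarm), contraposes to O(sound_alarm ⊃ lower_boom); with O(sound_alarm) we get O(lower_boom).
With premise 7, O(lower_boom ⊃ ¬notify_kin), the K-axiom yields O(¬notify_kin).
From O(¬notify_kin) and premise 9, O(¬notify_kin ⊃ ¬file_blueprint), we obtain O(¬file_blueprint).
So O(¬file_blueprint) holds, i.e. file_blueprint is forbidden. None of the other listed options is forbidden under the premises.

file_blueprint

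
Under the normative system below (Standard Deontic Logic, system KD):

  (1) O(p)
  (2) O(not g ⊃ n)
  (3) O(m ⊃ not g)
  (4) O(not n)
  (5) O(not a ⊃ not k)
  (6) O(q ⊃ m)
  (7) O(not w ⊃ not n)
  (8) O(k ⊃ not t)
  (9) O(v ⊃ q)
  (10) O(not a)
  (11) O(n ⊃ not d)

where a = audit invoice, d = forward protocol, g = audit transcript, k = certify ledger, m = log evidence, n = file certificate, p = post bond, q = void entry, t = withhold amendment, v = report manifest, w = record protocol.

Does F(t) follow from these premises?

Premise 8 is O(k ⊃ not t), but O(k) is not derivable from the premises, so it does not yield O(not t).
No other premise forces O(not t). An ideal world satisfying every premise can still have t true, so F(t) is not derivable.

No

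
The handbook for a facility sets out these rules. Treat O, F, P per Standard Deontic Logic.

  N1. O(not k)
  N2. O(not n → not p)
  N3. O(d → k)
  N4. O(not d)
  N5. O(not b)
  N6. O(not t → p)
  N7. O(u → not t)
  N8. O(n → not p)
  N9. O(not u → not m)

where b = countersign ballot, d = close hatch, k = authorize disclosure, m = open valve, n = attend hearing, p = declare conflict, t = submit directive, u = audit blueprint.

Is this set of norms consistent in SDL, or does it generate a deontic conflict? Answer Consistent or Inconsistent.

Consistent

Premise 3 is O(d → k), but O(d) is not derivable from the premises, so it does not yield O(k).
So O(k) is not derivable, and the apparent clash with O(not k) does not arise.
A world satisfying every obligation exists (e.g. b=false, d=false, k=false, m=false, n=false, p=false, t=true, u=false); no atom is both obligatory and forbidden, so the set is consistent.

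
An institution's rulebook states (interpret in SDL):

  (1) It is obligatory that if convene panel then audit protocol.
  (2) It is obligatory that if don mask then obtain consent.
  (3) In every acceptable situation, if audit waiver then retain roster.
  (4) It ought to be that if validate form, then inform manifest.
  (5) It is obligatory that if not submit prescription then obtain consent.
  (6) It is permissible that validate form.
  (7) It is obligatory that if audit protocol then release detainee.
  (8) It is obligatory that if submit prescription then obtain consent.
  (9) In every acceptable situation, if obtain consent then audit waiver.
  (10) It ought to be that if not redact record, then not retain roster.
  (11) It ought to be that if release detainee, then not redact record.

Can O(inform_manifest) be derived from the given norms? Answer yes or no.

Premise 4 is O(validate_form → inform_manifest), but O(validate_form) is not derivable from the premises (the permission P(validate_form) asserts only ¬O(¬validate_form), not O(validate_form)), so it does not yield O(inform_manifest).
No other premise forces O(inform_manifest). An ideal world satisfying every premise can still have inform_manifest false, so O(inform_manifest) is not derivable.

No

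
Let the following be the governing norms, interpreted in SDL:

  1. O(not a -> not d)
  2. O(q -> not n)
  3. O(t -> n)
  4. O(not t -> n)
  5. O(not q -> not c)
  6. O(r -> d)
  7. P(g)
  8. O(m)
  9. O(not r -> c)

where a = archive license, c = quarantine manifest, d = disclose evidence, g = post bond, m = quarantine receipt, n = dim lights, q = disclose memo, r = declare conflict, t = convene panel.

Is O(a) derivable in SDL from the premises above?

Yes

Premises 4 and 3 cover both cases: O(not t -> n) and O(t -> n). Since not t ∨ t is a tautology, O(n) follows.
Premise 2, O(q -> not n), contraposes to O(n -> not q); with O(n) we get O(not q).
Applying K to premise 5 (O(not q -> not c)) and O(not q) yields O(not c).
The contrapositive of premise 9 (O(not r -> c)) is O(not c -> r), and O(not c) is already established, so O(r).
With premise 6, O(r -> d), the K-axiom yields O(d).
Premise 1, O(not a -> not d), contraposes to O(d -> a); with O(d) we get O(a).
Premises 7, 8 do not contribute to this derivation.
So O(a) follows.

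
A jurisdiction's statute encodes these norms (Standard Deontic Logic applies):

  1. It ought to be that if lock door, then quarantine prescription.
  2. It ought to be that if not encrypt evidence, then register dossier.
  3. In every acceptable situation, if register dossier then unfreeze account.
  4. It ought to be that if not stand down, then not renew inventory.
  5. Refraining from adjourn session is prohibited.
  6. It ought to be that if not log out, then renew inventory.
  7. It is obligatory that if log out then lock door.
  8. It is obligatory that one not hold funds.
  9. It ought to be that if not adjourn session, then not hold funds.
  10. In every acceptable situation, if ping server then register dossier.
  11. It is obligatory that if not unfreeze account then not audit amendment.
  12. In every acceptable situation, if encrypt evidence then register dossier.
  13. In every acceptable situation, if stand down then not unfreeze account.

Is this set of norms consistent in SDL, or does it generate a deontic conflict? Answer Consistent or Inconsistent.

Consistent

Premise 9 is O(¬adjourn_session → ¬hold_funds); even if O(¬hold_funds) held, inferring O(¬adjourn_session) would be affirming the consequent — invalid.
So O(¬adjourn_session) is not derivable, and the apparent clash with O(adjourn_session) does not arise.
A world satisfying every obligation exists (e.g. adjourn_session=true, audit_amendment=false, encrypt_evidence=false, hold_funds=false, lock_door=true, log_out=true, ping_server=false, quarantine_prescription=true, register_dossier=true, renew_inventory=false, stand_down=false, unfreeze_account=true); no atom is both obligatory and forbidden, so the set is consistent.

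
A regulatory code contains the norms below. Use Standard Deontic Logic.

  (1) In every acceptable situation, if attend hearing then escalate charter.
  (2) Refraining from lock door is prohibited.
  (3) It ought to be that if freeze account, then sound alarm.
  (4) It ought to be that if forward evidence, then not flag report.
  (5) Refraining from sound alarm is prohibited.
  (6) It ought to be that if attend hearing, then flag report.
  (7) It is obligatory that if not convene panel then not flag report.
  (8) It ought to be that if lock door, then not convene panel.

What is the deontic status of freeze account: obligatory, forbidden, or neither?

Neither

Premise 3 is O(freeze_account → sound_alarm); even if O(sound_alarm) held, inferring O(freeze_account) would be affirming the consequent — invalid.
No premise or chain of K-axiom applications forces O(freeze_account), and none forces O(¬freeze_account). So freeze_account is neither obligatory nor forbidden under these norms.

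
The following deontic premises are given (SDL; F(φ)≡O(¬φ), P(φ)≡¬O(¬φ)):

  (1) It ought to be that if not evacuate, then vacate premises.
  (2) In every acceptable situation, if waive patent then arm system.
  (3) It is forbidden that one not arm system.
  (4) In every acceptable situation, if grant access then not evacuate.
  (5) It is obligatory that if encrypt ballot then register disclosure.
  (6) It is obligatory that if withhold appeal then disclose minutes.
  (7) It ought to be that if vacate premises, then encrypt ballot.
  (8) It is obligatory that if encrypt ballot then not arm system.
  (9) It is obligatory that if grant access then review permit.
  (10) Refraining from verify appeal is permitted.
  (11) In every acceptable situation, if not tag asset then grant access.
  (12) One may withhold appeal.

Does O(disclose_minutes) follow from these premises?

No

Premise 6 is O(withhold_appeal → disclose_minutes), but O(withhold_appeal) is not derivable from the premises (the permission P(withhold_appeal) asserts only ¬O(¬withhold_appeal), not O(withhold_appeal)), so it does not yield O(disclose_minutes).
No other premise forces O(disclose_minutes). An ideal world satisfying every premise can still have disclose_minutes false, so O(disclose_minutes) is not derivable.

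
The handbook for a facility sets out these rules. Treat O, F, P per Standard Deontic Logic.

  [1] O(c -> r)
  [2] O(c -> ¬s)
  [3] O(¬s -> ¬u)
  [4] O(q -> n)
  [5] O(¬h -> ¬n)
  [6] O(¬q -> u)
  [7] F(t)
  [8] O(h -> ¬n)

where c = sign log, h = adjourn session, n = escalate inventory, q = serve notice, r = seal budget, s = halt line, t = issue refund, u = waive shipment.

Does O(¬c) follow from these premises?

Yes

By case analysis on h: premise 8 gives O(h -> ¬n) and premise 5 gives O(¬h -> ¬n), so O(¬n) either way.
Premise 4 is O(q -> n); contrapositively O(¬n -> ¬q). Since O(¬n) holds, K gives O(¬q).
From O(¬q) and premise 6, O(¬q -> u), we obtain O(u).
The contrapositive of premise 3 (O(¬s -> ¬u)) is O(u -> s), and O(u) is already established, so O(s).
The contrapositive of premise 2 (O(c -> ¬s)) is O(s -> ¬c), and O(s) is already established, so O(¬c).
Premises 1, 7 do not contribute to this derivation.
So O(¬c) follows.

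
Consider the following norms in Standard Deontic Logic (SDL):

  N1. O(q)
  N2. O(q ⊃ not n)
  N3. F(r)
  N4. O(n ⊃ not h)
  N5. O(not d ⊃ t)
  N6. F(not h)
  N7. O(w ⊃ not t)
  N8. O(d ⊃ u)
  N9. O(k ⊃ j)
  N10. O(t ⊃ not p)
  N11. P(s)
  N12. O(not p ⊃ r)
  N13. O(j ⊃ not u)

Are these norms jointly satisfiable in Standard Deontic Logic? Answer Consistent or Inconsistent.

Consistent

Premise 4 is O(n ⊃ not h), but O(n) is not derivable from the premises, so it does not yield O(not h).
So O(not h) is not derivable, and the apparent clash with O(h) does not arise.
A world satisfying every obligation exists (e.g. d=true, h=true, j=false, k=false, n=false, p=true, q=true, r=false, s=false, t=false, u=true, w=false); no atom is both obligatory and forbidden, so the set is consistent.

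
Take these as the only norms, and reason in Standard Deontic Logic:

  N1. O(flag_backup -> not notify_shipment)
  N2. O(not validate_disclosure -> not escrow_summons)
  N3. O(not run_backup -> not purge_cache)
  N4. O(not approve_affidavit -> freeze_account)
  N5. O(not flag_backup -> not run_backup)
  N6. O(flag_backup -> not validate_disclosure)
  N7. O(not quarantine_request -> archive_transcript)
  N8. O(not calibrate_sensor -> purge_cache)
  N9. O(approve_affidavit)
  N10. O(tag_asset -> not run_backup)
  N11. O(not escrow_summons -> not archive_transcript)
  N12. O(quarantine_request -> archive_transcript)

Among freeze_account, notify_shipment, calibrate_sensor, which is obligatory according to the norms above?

Premises 7 and 12 cover both cases: O(not quarantine_request -> archive_transcript) and O(quarantine_request -> archive_transcript). Since not quarantine_request ∨ quarantine_request is a tautology, O(archive_transcript) follows.
Premise 11, O(not escrow_summons -> not archive_transcript), contraposes to O(archive_transcript -> escrow_summons); with O(archive_transcript) we get O(escrow_summons).
The contrapositive of premise 2 (O(not validate_disclosure -> not escrow_summons)) is O(escrow_summons -> validate_disclosure), and O(escrow_summons) is already established, so O(validate_disclosure).
Premise 6 is O(flag_backup -> not validate_disclosure); contrapositively O(validate_disclosure -> not flag_backup). Since O(validate_disclosure) holds, K gives O(not flag_backup).
Applying K to premise 5 (O(not flag_backup -> not run_backup)) and O(not flag_backup) yields O(not run_backup).
With premise 3, O(not run_backup -> not purge_cache), the K-axiom yields O(not purge_cache).
Premise 8, O(not calibrate_sensor -> purge_cache), contraposes to O(not purge_cache -> calibrate_sensor); with O(not purge_cache) we get O(calibrate_sensor).
So O(calibrate_sensor) holds — calibrate_sensor is obligatory. None of the other listed options is made obligatory by any chain of premises.

calibrate_sensor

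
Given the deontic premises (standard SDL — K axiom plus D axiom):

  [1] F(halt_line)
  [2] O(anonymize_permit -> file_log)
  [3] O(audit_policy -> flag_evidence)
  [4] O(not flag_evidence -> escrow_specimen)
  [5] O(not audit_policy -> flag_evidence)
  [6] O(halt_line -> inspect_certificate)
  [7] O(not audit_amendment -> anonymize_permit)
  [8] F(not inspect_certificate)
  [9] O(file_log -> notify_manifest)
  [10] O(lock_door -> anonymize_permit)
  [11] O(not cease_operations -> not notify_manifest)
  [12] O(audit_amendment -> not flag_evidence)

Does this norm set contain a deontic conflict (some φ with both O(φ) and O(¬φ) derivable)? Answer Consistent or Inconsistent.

Premise 6 is O(halt_line -> inspect_certificate); even if O(inspect_certificate) held, inferring O(halt_line) would be affirming the consequent — invalid.
So O(halt_line) is not derivable, and the apparent clash with O(not halt_line) does not arise.
A world satisfying every obligation exists (e.g. anonymize_permit=true, audit_amendment=false, audit_policy=false, cease_operations=true, escrow_specimen=false, file_log=true, flag_evidence=true, halt_line=false, inspect_certificate=true, lock_door=false, notify_manifest=true); no atom is both obligatory and forbidden, so the set is consistent.

Consistent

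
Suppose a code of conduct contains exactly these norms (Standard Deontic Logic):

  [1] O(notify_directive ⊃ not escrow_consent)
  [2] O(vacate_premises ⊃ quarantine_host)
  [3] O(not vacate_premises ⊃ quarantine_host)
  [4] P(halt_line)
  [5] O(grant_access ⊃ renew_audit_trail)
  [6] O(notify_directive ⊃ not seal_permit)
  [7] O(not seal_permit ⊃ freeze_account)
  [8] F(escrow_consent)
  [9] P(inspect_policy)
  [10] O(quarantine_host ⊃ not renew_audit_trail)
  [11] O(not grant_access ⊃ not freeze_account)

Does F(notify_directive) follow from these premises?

Yes

Premises 3 and 2 are O(not vacate_premises ⊃ quarantine_host) and O(vacate_premises ⊃ quarantine_host); every ideal world satisfies not vacate_premises or vacate_premises, so in either case quarantine_host holds — hence O(quarantine_host).
With premise 10, O(quarantine_host ⊃ not renew_audit_trail), the K-axiom yields O(not renew_audit_trail).
Premise 5 is O(grant_access ⊃ renew_audit_trail); contrapositively O(not renew_audit_trail ⊃ not grant_access). Since O(not renew_audit_trail) holds, K gives O(not grant_access).
Premise 11 is O(not grant_access ⊃ not freeze_account); since O(not grant_access), deontic closure gives O(not freeze_account).
Premise 7 is O(not seal_permit ⊃ freeze_account); contrapositively O(not freeze_account ⊃ seal_permit). Since O(not freeze_account) holds, K gives O(seal_permit).
The contrapositive of premise 6 (O(notify_directive ⊃ not seal_permit)) is O(seal_permit ⊃ not notify_directive), and O(seal_permit) is already established, so O(not notify_directive).
Premises 1, 4, 8, 9 do not contribute to this derivation.
So O(not notify_directive) holds, i.e. F(notify_directive). The claim follows.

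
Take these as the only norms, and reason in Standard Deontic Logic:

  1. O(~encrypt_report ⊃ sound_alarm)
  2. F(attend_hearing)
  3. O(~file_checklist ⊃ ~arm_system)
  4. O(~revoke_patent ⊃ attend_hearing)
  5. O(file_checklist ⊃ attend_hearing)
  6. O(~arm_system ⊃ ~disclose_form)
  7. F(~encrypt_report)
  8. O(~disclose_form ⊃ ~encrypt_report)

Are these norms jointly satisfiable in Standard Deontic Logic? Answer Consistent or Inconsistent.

F(~encrypt_report) at premise 7 means O(encrypt_report).
Premise 8, O(~disclose_form ⊃ ~encrypt_report), contraposes to O(encrypt_report ⊃ disclose_form); with O(encrypt_report) we get O(disclose_form).
Premise 6, O(~arm_system ⊃ ~disclose_form), contraposes to O(disclose_form ⊃ arm_system); with O(disclose_form) we get O(arm_system).
The contrapositive of premise 3 (O(~file_checklist ⊃ ~arm_system)) is O(arm_system ⊃ file_checklist), and O(arm_system) is already established, so O(file_checklist).
With premise 5, O(file_checklist ⊃ attend_hearing), the K-axiom yields O(attend_hearing).
Yet premise 2 is F(attend_hearing), i.e. O(~attend_hearing).
We now have both O(attend_hearing) and O(~attend_hearing) — attend_hearing is simultaneously obligatory and forbidden, violating the D-axiom.

Inconsistent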